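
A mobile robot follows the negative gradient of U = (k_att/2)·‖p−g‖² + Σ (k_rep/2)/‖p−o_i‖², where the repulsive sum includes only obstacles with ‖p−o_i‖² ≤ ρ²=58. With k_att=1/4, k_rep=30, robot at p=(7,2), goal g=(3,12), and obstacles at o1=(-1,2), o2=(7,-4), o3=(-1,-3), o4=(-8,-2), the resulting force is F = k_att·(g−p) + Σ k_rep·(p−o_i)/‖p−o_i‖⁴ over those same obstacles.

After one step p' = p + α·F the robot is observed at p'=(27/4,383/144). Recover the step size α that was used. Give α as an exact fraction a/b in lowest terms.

F_att = 1/4·(g−p) = 1/4·(-4,10) = (-1.0000,2.5000)
o1: d²=64 > ρ²=58 → inactive
o2: d²=36 ≤ ρ²=58; F_rep = 30·(0,6)/36² = (0.0000,0.1389)
o3: d²=89 > ρ²=58 → inactive
o4: d²=241 > ρ²=58 → inactive
F = F_att + ΣF_rep = (-1.0000,2.6389)
Δp = p'−p = (-0.2500,0.6597); α = Δx/Fx = (-1/4) / (-1) = 1/4
check: Δy/Fy = (95/144) / (95/36) = 1/4 ✓

α = 1/4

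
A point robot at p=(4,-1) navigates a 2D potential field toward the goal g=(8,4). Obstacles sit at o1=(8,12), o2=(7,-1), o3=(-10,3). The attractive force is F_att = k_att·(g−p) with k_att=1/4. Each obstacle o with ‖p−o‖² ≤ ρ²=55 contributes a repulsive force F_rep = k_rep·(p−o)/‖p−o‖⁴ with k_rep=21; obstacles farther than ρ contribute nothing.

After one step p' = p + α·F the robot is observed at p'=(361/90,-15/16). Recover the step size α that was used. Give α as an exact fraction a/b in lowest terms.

α = 1/20

F_att = 1/4·(g−p) = 1/4·(4,5) = (1.0000,1.2500)
o1: d²=185 > ρ²=55 → inactive
o2: d²=9 ≤ ρ²=55; F_rep = 21·(-3,0)/9² = (-0.7778,0.0000)
o3: d²=212 > ρ²=55 → inactive
F = F_att + ΣF_rep = (0.2222,1.2500)
Δp = p'−p = (0.0111,0.0625); α = Δx/Fx = (1/90) / (2/9) = 1/20
check: Δy/Fy = (1/16) / (5/4) = 1/20 ✓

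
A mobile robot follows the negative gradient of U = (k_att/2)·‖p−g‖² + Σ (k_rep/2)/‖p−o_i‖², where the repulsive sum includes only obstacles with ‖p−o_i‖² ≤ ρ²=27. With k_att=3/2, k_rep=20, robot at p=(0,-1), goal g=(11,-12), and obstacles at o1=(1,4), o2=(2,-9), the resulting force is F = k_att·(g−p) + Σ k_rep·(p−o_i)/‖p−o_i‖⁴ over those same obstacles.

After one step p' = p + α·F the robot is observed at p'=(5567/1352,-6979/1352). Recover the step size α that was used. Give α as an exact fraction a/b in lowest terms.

F_att = 3/2·(g−p) = 3/2·(11,-11) = (16.5000,-16.5000)
o1: d²=26 ≤ ρ²=27; F_rep = 20·(-1,-5)/26² = (-0.0296,-0.1479)
o2: d²=68 > ρ²=27 → inactive
F = F_att + ΣF_rep = (16.4704,-16.6479)
Δp = p'−p = (4.1176,-4.1620); α = Δx/Fx = (5567/1352) / (5567/338) = 1/4
check: Δy/Fy = (-5627/1352) / (-5627/338) = 1/4 ✓

α = 1/4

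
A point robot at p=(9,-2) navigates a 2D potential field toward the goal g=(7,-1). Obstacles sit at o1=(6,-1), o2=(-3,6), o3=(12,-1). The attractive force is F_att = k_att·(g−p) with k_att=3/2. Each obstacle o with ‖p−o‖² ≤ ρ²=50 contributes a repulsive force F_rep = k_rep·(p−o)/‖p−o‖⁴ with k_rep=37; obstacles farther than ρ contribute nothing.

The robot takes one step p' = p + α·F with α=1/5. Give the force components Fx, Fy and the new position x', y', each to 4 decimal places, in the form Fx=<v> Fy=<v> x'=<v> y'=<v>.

F_att = 3/2·(g−p) = 3/2·(-2,1) = (-3.0000,1.5000)
o1: d²=10 ≤ ρ²=50; F_rep = 37·(3,-1)/10² = (1.1100,-0.3700)
o2: d²=208 > ρ²=50 → inactive
o3: d²=10 ≤ ρ²=50; F_rep = 37·(-3,-1)/10² = (-1.1100,-0.3700)
F = F_att + ΣF_rep = (-3.0000,0.7600)
p' = p + 1/5·F = (8.4000,-1.8480)

Fx=-3.0000 Fy=0.7600 x'=8.4000 y'=-1.8480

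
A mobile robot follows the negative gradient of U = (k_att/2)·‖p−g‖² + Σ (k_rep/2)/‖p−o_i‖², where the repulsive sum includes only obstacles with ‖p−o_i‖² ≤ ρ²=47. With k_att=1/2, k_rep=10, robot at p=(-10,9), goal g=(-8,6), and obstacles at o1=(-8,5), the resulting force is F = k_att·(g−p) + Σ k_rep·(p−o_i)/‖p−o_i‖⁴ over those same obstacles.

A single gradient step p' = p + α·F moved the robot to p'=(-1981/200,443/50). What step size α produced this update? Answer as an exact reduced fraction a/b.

F_att = 1/2·(g−p) = 1/2·(2,-3) = (1.0000,-1.5000)
o1: d²=20 ≤ ρ²=47; F_rep = 10·(-2,4)/20² = (-0.0500,0.1000)
F = F_att + ΣF_rep = (0.9500,-1.4000)
Δp = p'−p = (0.0950,-0.1400); α = Δx/Fx = (19/200) / (19/20) = 1/10
check: Δy/Fy = (-7/50) / (-7/5) = 1/10 ✓

α = 1/10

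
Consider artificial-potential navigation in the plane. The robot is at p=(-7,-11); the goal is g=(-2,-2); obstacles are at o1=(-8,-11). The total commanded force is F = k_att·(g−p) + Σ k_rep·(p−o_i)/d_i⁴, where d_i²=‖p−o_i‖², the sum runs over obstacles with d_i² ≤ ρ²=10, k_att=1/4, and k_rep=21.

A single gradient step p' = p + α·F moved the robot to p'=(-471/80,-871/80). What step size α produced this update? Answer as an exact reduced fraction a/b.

α = 1/20

F_att = 1/4·(g−p) = 1/4·(5,9) = (1.2500,2.2500)
o1: d²=1 ≤ ρ²=10; F_rep = 21·(1,0)/1² = (21.0000,0.0000)
F = F_att + ΣF_rep = (22.2500,2.2500)
Δp = p'−p = (1.1125,0.1125); α = Δx/Fx = (89/80) / (89/4) = 1/20
check: Δy/Fy = (9/80) / (9/4) = 1/20 ✓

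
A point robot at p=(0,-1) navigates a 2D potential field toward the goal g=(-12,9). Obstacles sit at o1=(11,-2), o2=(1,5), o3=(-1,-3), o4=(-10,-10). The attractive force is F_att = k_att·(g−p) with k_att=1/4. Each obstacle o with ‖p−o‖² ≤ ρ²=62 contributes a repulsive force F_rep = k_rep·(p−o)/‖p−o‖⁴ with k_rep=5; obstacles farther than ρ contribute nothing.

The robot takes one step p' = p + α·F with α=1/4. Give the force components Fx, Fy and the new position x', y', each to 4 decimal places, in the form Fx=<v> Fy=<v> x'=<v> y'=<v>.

F_att = 1/4·(g−p) = 1/4·(-12,10) = (-3.0000,2.5000)
o1: d²=122 > ρ²=62 → inactive
o2: d²=37 ≤ ρ²=62; F_rep = 5·(-1,-6)/37² = (-0.0037,-0.0219)
o3: d²=5 ≤ ρ²=62; F_rep = 5·(1,2)/5² = (0.2000,0.4000)
o4: d²=181 > ρ²=62 → inactive
F = F_att + ΣF_rep = (-2.8037,2.8781)
p' = p + 1/4·F = (-0.7009,-0.2805)

Fx=-2.8037 Fy=2.8781 x'=-0.7009 y'=-0.2805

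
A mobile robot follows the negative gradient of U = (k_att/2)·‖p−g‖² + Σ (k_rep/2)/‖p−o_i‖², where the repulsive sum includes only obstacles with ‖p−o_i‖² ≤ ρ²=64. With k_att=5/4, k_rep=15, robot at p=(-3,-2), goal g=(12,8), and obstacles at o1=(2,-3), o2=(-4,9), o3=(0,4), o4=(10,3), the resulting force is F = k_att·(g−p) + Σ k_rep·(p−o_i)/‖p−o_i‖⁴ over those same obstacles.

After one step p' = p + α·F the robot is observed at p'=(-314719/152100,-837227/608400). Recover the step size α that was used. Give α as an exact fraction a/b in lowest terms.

α = 1/20

F_att = 5/4·(g−p) = 5/4·(15,10) = (18.7500,12.5000)
o1: d²=26 ≤ ρ²=64; F_rep = 15·(-5,1)/26² = (-0.1109,0.0222)
o2: d²=122 > ρ²=64 → inactive
o3: d²=45 ≤ ρ²=64; F_rep = 15·(-3,-6)/45² = (-0.0222,-0.0444)
o4: d²=194 > ρ²=64 → inactive
F = F_att + ΣF_rep = (18.6168,12.4777)
Δp = p'−p = (0.9308,0.6239); α = Δx/Fx = (141581/152100) / (141581/7605) = 1/20
check: Δy/Fy = (379573/608400) / (379573/30420) = 1/20 ✓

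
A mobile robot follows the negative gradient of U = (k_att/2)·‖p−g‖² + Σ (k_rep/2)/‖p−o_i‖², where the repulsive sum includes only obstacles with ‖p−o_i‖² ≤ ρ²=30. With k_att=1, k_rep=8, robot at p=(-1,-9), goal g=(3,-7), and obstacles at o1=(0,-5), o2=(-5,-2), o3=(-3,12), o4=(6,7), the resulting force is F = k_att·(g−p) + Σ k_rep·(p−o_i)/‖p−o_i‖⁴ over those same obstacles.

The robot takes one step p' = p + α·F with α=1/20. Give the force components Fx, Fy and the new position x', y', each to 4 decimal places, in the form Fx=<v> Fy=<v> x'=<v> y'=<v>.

Fx=3.9723 Fy=1.8893 x'=-0.8014 y'=-8.9055

F_att = 1·(g−p) = 1·(4,2) = (4.0000,2.0000)
o1: d²=17 ≤ ρ²=30; F_rep = 8·(-1,-4)/17² = (-0.0277,-0.1107)
o2: d²=65 > ρ²=30 → inactive
o3: d²=445 > ρ²=30 → inactive
o4: d²=305 > ρ²=30 → inactive
F = F_att + ΣF_rep = (3.9723,1.8893)
p' = p + 1/20·F = (-0.8014,-8.9055)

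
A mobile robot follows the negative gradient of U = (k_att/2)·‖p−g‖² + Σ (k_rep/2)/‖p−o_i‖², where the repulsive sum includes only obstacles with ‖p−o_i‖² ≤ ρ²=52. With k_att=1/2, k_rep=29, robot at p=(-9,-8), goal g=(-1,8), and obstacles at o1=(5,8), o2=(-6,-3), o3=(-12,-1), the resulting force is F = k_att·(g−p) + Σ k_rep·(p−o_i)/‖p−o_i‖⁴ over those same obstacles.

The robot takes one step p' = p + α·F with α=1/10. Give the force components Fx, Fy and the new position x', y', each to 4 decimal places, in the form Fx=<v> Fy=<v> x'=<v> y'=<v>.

Fx=3.9247 Fy=7.8746 x'=-8.6075 y'=-7.2125

F_att = 1/2·(g−p) = 1/2·(8,16) = (4.0000,8.0000)
o1: d²=452 > ρ²=52 → inactive
o2: d²=34 ≤ ρ²=52; F_rep = 29·(-3,-5)/34² = (-0.0753,-0.1254)
o3: d²=58 > ρ²=52 → inactive
F = F_att + ΣF_rep = (3.9247,7.8746)
p' = p + 1/10·F = (-8.6075,-7.2125)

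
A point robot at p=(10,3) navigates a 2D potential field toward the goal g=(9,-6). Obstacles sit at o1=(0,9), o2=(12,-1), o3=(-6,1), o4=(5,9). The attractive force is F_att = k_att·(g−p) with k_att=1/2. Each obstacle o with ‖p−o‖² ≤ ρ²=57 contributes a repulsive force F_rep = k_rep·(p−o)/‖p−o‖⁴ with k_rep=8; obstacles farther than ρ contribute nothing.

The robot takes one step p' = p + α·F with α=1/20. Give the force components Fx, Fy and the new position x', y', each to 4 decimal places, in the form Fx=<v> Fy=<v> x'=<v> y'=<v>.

F_att = 1/2·(g−p) = 1/2·(-1,-9) = (-0.5000,-4.5000)
o1: d²=136 > ρ²=57 → inactive
o2: d²=20 ≤ ρ²=57; F_rep = 8·(-2,4)/20² = (-0.0400,0.0800)
o3: d²=260 > ρ²=57 → inactive
o4: d²=61 > ρ²=57 → inactive
F = F_att + ΣF_rep = (-0.5400,-4.4200)
p' = p + 1/20·F = (9.9730,2.7790)

Fx=-0.5400 Fy=-4.4200 x'=9.9730 y'=2.7790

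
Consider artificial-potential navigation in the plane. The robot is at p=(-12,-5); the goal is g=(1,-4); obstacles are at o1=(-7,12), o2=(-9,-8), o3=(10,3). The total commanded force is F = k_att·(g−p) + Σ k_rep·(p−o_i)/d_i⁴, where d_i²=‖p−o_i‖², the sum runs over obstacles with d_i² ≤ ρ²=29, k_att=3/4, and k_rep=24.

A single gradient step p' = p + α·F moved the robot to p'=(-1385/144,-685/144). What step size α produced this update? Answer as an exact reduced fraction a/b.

F_att = 3/4·(g−p) = 3/4·(13,1) = (9.7500,0.7500)
o1: d²=314 > ρ²=29 → inactive
o2: d²=18 ≤ ρ²=29; F_rep = 24·(-3,3)/18² = (-0.2222,0.2222)
o3: d²=548 > ρ²=29 → inactive
F = F_att + ΣF_rep = (9.5278,0.9722)
Δp = p'−p = (2.3819,0.2431); α = Δx/Fx = (343/144) / (343/36) = 1/4
check: Δy/Fy = (35/144) / (35/36) = 1/4 ✓

α = 1/4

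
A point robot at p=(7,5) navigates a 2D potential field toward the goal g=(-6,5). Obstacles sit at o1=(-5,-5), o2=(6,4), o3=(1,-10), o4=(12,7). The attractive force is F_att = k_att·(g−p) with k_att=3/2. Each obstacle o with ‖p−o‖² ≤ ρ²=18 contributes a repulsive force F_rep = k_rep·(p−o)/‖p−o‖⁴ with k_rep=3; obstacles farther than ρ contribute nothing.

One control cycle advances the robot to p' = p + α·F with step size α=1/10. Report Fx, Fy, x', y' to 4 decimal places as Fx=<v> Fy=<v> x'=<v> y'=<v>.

Fx=-18.7500 Fy=0.7500 x'=5.1250 y'=5.0750

F_att = 3/2·(g−p) = 3/2·(-13,0) = (-19.5000,0.0000)
o1: d²=244 > ρ²=18 → inactive
o2: d²=2 ≤ ρ²=18; F_rep = 3·(1,1)/2² = (0.7500,0.7500)
o3: d²=261 > ρ²=18 → inactive
o4: d²=29 > ρ²=18 → inactive
F = F_att + ΣF_rep = (-18.7500,0.7500)
p' = p + 1/10·F = (5.1250,5.0750)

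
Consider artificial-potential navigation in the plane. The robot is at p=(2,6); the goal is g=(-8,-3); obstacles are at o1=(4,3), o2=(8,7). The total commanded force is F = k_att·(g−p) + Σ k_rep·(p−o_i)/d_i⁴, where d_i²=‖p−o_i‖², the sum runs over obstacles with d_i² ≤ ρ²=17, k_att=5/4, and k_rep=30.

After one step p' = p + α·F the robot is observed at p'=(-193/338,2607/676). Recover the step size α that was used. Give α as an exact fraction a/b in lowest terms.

F_att = 5/4·(g−p) = 5/4·(-10,-9) = (-12.5000,-11.2500)
o1: d²=13 ≤ ρ²=17; F_rep = 30·(-2,3)/13² = (-0.3550,0.5325)
o2: d²=37 > ρ²=17 → inactive
F = F_att + ΣF_rep = (-12.8550,-10.7175)
Δp = p'−p = (-2.5710,-2.1435); α = Δx/Fx = (-869/338) / (-4345/338) = 1/5
check: Δy/Fy = (-1449/676) / (-7245/676) = 1/5 ✓

α = 1/5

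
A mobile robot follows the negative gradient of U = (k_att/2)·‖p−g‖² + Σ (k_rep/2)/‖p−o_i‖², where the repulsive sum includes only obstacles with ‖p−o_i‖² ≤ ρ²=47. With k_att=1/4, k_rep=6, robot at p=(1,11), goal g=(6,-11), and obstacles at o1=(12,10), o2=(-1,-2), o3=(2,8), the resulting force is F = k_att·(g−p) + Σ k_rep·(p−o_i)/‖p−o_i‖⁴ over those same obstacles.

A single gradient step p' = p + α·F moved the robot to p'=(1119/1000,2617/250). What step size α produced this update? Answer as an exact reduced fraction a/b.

α = 1/10

F_att = 1/4·(g−p) = 1/4·(5,-22) = (1.2500,-5.5000)
o1: d²=122 > ρ²=47 → inactive
o2: d²=173 > ρ²=47 → inactive
o3: d²=10 ≤ ρ²=47; F_rep = 6·(-1,3)/10² = (-0.0600,0.1800)
F = F_att + ΣF_rep = (1.1900,-5.3200)
Δp = p'−p = (0.1190,-0.5320); α = Δx/Fx = (119/1000) / (119/100) = 1/10
check: Δy/Fy = (-133/250) / (-133/25) = 1/10 ✓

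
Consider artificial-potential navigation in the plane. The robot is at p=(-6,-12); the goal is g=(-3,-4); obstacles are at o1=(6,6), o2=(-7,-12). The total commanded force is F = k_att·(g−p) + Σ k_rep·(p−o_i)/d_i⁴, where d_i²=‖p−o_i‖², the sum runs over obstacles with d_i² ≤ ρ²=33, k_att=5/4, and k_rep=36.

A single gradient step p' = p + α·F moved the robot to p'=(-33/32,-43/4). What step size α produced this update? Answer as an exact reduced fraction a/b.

F_att = 5/4·(g−p) = 5/4·(3,8) = (3.7500,10.0000)
o1: d²=468 > ρ²=33 → inactive
o2: d²=1 ≤ ρ²=33; F_rep = 36·(1,0)/1² = (36.0000,0.0000)
F = F_att + ΣF_rep = (39.7500,10.0000)
Δp = p'−p = (4.9688,1.2500); α = Δx/Fx = (159/32) / (159/4) = 1/8
check: Δy/Fy = (5/4) / (10) = 1/8 ✓

α = 1/8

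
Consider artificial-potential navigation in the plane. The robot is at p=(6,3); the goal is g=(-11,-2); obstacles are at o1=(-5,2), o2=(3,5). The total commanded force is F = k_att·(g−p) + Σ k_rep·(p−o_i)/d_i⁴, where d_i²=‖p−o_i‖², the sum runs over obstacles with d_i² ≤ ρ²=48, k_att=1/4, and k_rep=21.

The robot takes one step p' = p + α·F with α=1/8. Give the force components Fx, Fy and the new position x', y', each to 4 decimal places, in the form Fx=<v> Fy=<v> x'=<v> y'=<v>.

F_att = 1/4·(g−p) = 1/4·(-17,-5) = (-4.2500,-1.2500)
o1: d²=122 > ρ²=48 → inactive
o2: d²=13 ≤ ρ²=48; F_rep = 21·(3,-2)/13² = (0.3728,-0.2485)
F = F_att + ΣF_rep = (-3.8772,-1.4985)
p' = p + 1/8·F = (5.5153,2.8127)

Fx=-3.8772 Fy=-1.4985 x'=5.5153 y'=2.8127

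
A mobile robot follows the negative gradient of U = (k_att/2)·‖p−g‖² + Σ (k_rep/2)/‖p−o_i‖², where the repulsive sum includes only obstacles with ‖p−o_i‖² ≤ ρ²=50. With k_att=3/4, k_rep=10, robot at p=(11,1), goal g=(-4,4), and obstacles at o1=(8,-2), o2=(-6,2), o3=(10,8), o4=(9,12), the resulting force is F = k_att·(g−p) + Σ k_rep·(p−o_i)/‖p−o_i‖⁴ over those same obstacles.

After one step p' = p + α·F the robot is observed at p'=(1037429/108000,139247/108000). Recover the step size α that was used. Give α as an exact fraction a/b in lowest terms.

α = 1/8

F_att = 3/4·(g−p) = 3/4·(-15,3) = (-11.2500,2.2500)
o1: d²=18 ≤ ρ²=50; F_rep = 10·(3,3)/18² = (0.0926,0.0926)
o2: d²=290 > ρ²=50 → inactive
o3: d²=50 ≤ ρ²=50; F_rep = 10·(1,-7)/50² = (0.0040,-0.0280)
o4: d²=125 > ρ²=50 → inactive
F = F_att + ΣF_rep = (-11.1534,2.3146)
Δp = p'−p = (-1.3942,0.2893); α = Δx/Fx = (-150571/108000) / (-150571/13500) = 1/8
check: Δy/Fy = (31247/108000) / (31247/13500) = 1/8 ✓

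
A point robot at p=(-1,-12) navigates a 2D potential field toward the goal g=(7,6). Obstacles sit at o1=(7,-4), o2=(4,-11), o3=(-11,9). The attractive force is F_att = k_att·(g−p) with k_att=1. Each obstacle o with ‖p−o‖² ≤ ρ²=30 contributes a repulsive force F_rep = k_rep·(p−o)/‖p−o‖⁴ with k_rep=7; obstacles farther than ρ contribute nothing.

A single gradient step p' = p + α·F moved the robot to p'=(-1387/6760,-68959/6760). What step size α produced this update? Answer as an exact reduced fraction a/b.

F_att = 1·(g−p) = 1·(8,18) = (8.0000,18.0000)
o1: d²=128 > ρ²=30 → inactive
o2: d²=26 ≤ ρ²=30; F_rep = 7·(-5,-1)/26² = (-0.0518,-0.0104)
o3: d²=541 > ρ²=30 → inactive
F = F_att + ΣF_rep = (7.9482,17.9896)
Δp = p'−p = (0.7948,1.7990); α = Δx/Fx = (5373/6760) / (5373/676) = 1/10
check: Δy/Fy = (12161/6760) / (12161/676) = 1/10 ✓

α = 1/10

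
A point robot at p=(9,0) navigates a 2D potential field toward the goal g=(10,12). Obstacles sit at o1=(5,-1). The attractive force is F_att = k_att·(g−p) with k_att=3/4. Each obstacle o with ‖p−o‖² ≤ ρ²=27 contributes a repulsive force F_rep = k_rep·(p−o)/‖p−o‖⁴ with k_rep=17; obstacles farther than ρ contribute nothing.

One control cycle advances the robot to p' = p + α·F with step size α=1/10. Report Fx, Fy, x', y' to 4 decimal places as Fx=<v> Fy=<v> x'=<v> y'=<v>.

F_att = 3/4·(g−p) = 3/4·(1,12) = (0.7500,9.0000)
o1: d²=17 ≤ ρ²=27; F_rep = 17·(4,1)/17² = (0.2353,0.0588)
F = F_att + ΣF_rep = (0.9853,9.0588)
p' = p + 1/10·F = (9.0985,0.9059)

Fx=0.9853 Fy=9.0588 x'=9.0985 y'=0.9059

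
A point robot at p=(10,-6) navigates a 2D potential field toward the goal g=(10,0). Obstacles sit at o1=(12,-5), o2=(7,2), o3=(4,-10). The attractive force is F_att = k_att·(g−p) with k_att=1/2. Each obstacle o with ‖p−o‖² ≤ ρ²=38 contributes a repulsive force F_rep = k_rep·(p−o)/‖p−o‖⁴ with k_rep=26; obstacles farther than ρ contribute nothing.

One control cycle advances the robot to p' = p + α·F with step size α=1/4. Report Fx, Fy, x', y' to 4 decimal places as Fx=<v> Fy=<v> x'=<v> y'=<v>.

Fx=-2.0800 Fy=1.9600 x'=9.4800 y'=-5.5100

F_att = 1/2·(g−p) = 1/2·(0,6) = (0.0000,3.0000)
o1: d²=5 ≤ ρ²=38; F_rep = 26·(-2,-1)/5² = (-2.0800,-1.0400)
o2: d²=73 > ρ²=38 → inactive
o3: d²=52 > ρ²=38 → inactive
F = F_att + ΣF_rep = (-2.0800,1.9600)
p' = p + 1/4·F = (9.4800,-5.5100)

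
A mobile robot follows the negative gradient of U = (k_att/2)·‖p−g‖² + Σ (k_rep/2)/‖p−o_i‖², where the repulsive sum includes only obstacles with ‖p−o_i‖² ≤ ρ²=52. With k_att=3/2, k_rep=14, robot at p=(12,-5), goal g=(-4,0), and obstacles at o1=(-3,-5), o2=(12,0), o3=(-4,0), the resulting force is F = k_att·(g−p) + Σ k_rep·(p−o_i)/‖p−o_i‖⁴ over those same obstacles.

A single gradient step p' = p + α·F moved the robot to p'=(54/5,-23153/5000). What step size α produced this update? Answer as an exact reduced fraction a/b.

α = 1/20

F_att = 3/2·(g−p) = 3/2·(-16,5) = (-24.0000,7.5000)
o1: d²=225 > ρ²=52 → inactive
o2: d²=25 ≤ ρ²=52; F_rep = 14·(0,-5)/25² = (0.0000,-0.1120)
o3: d²=281 > ρ²=52 → inactive
F = F_att + ΣF_rep = (-24.0000,7.3880)
Δp = p'−p = (-1.2000,0.3694); α = Δx/Fx = (-6/5) / (-24) = 1/20
check: Δy/Fy = (1847/5000) / (1847/250) = 1/20 ✓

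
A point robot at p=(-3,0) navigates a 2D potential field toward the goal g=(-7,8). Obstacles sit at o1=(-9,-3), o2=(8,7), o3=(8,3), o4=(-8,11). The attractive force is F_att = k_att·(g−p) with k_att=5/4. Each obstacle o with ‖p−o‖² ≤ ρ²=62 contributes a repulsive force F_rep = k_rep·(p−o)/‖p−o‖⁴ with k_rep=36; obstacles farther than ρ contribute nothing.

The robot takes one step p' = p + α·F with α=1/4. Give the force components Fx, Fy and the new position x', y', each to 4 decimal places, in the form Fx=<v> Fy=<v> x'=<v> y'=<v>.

F_att = 5/4·(g−p) = 5/4·(-4,8) = (-5.0000,10.0000)
o1: d²=45 ≤ ρ²=62; F_rep = 36·(6,3)/45² = (0.1067,0.0533)
o2: d²=170 > ρ²=62 → inactive
o3: d²=130 > ρ²=62 → inactive
o4: d²=146 > ρ²=62 → inactive
F = F_att + ΣF_rep = (-4.8933,10.0533)
p' = p + 1/4·F = (-4.2233,2.5133)

Fx=-4.8933 Fy=10.0533 x'=-4.2233 y'=2.5133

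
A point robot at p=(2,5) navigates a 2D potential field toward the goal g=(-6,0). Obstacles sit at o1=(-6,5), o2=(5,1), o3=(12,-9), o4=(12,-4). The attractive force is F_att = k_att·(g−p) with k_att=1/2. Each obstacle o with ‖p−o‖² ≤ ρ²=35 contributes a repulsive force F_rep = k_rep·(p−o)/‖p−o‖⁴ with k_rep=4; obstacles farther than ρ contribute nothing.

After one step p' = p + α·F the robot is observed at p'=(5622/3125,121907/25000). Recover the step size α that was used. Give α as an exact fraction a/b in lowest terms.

α = 1/20

F_att = 1/2·(g−p) = 1/2·(-8,-5) = (-4.0000,-2.5000)
o1: d²=64 > ρ²=35 → inactive
o2: d²=25 ≤ ρ²=35; F_rep = 4·(-3,4)/25² = (-0.0192,0.0256)
o3: d²=296 > ρ²=35 → inactive
o4: d²=181 > ρ²=35 → inactive
F = F_att + ΣF_rep = (-4.0192,-2.4744)
Δp = p'−p = (-0.2010,-0.1237); α = Δx/Fx = (-628/3125) / (-2512/625) = 1/20
check: Δy/Fy = (-3093/25000) / (-3093/1250) = 1/20 ✓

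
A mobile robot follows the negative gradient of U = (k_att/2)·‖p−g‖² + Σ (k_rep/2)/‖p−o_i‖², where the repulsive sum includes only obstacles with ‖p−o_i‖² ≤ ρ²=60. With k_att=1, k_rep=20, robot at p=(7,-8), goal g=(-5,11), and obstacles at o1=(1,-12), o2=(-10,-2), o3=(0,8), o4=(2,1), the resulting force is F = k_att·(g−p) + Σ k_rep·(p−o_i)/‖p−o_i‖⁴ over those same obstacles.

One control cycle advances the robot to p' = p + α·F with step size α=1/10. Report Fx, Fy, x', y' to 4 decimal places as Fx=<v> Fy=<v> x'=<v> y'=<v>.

Fx=-11.9556 Fy=19.0296 x'=5.8044 y'=-6.0970

F_att = 1·(g−p) = 1·(-12,19) = (-12.0000,19.0000)
o1: d²=52 ≤ ρ²=60; F_rep = 20·(6,4)/52² = (0.0444,0.0296)
o2: d²=325 > ρ²=60 → inactive
o3: d²=305 > ρ²=60 → inactive
o4: d²=106 > ρ²=60 → inactive
F = F_att + ΣF_rep = (-11.9556,19.0296)
p' = p + 1/10·F = (5.8044,-6.0970)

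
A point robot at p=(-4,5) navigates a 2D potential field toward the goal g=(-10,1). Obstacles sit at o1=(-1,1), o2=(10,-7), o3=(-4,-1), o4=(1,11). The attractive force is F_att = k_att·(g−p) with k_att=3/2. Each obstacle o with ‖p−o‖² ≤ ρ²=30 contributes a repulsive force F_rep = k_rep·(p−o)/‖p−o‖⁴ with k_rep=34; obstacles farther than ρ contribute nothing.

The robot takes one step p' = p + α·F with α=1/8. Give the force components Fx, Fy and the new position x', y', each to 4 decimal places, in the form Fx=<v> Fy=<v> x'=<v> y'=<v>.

F_att = 3/2·(g−p) = 3/2·(-6,-4) = (-9.0000,-6.0000)
o1: d²=25 ≤ ρ²=30; F_rep = 34·(-3,4)/25² = (-0.1632,0.2176)
o2: d²=340 > ρ²=30 → inactive
o3: d²=36 > ρ²=30 → inactive
o4: d²=61 > ρ²=30 → inactive
F = F_att + ΣF_rep = (-9.1632,-5.7824)
p' = p + 1/8·F = (-5.1454,4.2772)

Fx=-9.1632 Fy=-5.7824 x'=-5.1454 y'=4.2772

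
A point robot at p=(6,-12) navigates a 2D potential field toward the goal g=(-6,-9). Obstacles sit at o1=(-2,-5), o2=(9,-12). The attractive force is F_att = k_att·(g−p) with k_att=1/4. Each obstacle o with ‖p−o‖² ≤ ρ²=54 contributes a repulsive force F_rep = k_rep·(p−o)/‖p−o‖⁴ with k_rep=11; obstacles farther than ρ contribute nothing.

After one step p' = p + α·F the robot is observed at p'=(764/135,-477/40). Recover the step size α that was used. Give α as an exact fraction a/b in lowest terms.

α = 1/10

F_att = 1/4·(g−p) = 1/4·(-12,3) = (-3.0000,0.7500)
o1: d²=113 > ρ²=54 → inactive
o2: d²=9 ≤ ρ²=54; F_rep = 11·(-3,0)/9² = (-0.4074,0.0000)
F = F_att + ΣF_rep = (-3.4074,0.7500)
Δp = p'−p = (-0.3407,0.0750); α = Δx/Fx = (-46/135) / (-92/27) = 1/10
check: Δy/Fy = (3/40) / (3/4) = 1/10 ✓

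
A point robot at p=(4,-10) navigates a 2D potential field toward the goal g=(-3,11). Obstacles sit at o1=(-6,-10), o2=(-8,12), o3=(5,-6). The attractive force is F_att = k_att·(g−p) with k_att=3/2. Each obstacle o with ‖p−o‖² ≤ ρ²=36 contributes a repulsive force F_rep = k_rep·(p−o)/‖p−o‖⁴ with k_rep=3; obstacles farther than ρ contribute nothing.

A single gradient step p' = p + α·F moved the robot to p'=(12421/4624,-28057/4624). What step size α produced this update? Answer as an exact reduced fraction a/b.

F_att = 3/2·(g−p) = 3/2·(-7,21) = (-10.5000,31.5000)
o1: d²=100 > ρ²=36 → inactive
o2: d²=628 > ρ²=36 → inactive
o3: d²=17 ≤ ρ²=36; F_rep = 3·(-1,-4)/17² = (-0.0104,-0.0415)
F = F_att + ΣF_rep = (-10.5104,31.4585)
Δp = p'−p = (-1.3138,3.9323); α = Δx/Fx = (-6075/4624) / (-6075/578) = 1/8
check: Δy/Fy = (18183/4624) / (18183/578) = 1/8 ✓

α = 1/8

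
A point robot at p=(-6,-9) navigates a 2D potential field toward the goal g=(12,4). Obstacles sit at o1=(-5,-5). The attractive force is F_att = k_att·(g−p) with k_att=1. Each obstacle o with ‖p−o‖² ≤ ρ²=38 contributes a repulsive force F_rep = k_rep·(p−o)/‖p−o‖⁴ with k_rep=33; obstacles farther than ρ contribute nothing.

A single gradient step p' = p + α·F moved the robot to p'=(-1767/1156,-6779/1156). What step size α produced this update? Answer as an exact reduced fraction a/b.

α = 1/4

F_att = 1·(g−p) = 1·(18,13) = (18.0000,13.0000)
o1: d²=17 ≤ ρ²=38; F_rep = 33·(-1,-4)/17² = (-0.1142,-0.4567)
F = F_att + ΣF_rep = (17.8858,12.5433)
Δp = p'−p = (4.4715,3.1358); α = Δx/Fx = (5169/1156) / (5169/289) = 1/4
check: Δy/Fy = (3625/1156) / (3625/289) = 1/4 ✓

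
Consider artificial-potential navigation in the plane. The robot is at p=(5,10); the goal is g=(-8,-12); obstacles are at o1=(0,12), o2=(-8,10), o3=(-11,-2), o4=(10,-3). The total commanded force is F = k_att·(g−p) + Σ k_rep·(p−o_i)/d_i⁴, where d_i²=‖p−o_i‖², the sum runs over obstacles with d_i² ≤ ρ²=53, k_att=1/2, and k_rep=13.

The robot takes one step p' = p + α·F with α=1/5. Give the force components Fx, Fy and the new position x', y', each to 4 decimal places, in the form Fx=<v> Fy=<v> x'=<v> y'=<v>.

Fx=-6.4227 Fy=-11.0309 x'=3.7155 y'=7.7938

F_att = 1/2·(g−p) = 1/2·(-13,-22) = (-6.5000,-11.0000)
o1: d²=29 ≤ ρ²=53; F_rep = 13·(5,-2)/29² = (0.0773,-0.0309)
o2: d²=169 > ρ²=53 → inactive
o3: d²=400 > ρ²=53 → inactive
o4: d²=194 > ρ²=53 → inactive
F = F_att + ΣF_rep = (-6.4227,-11.0309)
p' = p + 1/5·F = (3.7155,7.7938)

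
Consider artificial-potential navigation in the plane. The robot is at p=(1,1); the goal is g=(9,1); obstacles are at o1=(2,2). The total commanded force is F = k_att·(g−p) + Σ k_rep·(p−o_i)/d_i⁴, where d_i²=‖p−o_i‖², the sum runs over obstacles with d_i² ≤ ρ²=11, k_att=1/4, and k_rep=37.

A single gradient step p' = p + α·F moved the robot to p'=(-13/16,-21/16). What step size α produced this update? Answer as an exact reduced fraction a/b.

F_att = 1/4·(g−p) = 1/4·(8,0) = (2.0000,0.0000)
o1: d²=2 ≤ ρ²=11; F_rep = 37·(-1,-1)/2² = (-9.2500,-9.2500)
F = F_att + ΣF_rep = (-7.2500,-9.2500)
Δp = p'−p = (-1.8125,-2.3125); α = Δx/Fx = (-29/16) / (-29/4) = 1/4
check: Δy/Fy = (-37/16) / (-37/4) = 1/4 ✓

α = 1/4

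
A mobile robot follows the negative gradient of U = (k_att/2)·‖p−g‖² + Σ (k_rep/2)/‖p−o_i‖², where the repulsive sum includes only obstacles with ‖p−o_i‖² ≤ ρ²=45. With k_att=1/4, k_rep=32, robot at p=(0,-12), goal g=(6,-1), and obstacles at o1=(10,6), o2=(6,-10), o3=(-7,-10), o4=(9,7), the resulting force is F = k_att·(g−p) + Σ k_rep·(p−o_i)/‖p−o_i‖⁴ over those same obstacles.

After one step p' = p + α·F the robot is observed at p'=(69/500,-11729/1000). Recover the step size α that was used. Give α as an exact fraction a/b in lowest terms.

α = 1/10

F_att = 1/4·(g−p) = 1/4·(6,11) = (1.5000,2.7500)
o1: d²=424 > ρ²=45 → inactive
o2: d²=40 ≤ ρ²=45; F_rep = 32·(-6,-2)/40² = (-0.1200,-0.0400)
o3: d²=53 > ρ²=45 → inactive
o4: d²=442 > ρ²=45 → inactive
F = F_att + ΣF_rep = (1.3800,2.7100)
Δp = p'−p = (0.1380,0.2710); α = Δx/Fx = (69/500) / (69/50) = 1/10
check: Δy/Fy = (271/1000) / (271/100) = 1/10 ✓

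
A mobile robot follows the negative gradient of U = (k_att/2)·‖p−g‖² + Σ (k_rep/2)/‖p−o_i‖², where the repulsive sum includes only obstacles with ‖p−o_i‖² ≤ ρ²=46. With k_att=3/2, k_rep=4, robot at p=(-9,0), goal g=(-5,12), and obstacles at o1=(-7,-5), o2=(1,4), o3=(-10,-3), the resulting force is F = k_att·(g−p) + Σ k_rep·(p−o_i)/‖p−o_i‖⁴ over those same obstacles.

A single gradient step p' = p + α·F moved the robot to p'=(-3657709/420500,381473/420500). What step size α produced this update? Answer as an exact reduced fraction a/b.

α = 1/20

F_att = 3/2·(g−p) = 3/2·(4,12) = (6.0000,18.0000)
o1: d²=29 ≤ ρ²=46; F_rep = 4·(-2,5)/29² = (-0.0095,0.0238)
o2: d²=116 > ρ²=46 → inactive
o3: d²=10 ≤ ρ²=46; F_rep = 4·(1,3)/10² = (0.0400,0.1200)
F = F_att + ΣF_rep = (6.0305,18.1438)
Δp = p'−p = (0.3015,0.9072); α = Δx/Fx = (126791/420500) / (126791/21025) = 1/20
check: Δy/Fy = (381473/420500) / (381473/21025) = 1/20 ✓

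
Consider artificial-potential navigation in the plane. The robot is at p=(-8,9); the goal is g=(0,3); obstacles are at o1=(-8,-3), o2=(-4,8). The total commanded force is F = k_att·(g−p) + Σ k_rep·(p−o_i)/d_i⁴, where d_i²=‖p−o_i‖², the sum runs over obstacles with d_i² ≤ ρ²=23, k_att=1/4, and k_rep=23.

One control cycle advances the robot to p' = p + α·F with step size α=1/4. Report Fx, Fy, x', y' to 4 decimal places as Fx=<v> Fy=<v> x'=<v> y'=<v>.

Fx=1.6817 Fy=-1.4204 x'=-7.5796 y'=8.6449

F_att = 1/4·(g−p) = 1/4·(8,-6) = (2.0000,-1.5000)
o1: d²=144 > ρ²=23 → inactive
o2: d²=17 ≤ ρ²=23; F_rep = 23·(-4,1)/17² = (-0.3183,0.0796)
F = F_att + ΣF_rep = (1.6817,-1.4204)
p' = p + 1/4·F = (-7.5796,8.6449)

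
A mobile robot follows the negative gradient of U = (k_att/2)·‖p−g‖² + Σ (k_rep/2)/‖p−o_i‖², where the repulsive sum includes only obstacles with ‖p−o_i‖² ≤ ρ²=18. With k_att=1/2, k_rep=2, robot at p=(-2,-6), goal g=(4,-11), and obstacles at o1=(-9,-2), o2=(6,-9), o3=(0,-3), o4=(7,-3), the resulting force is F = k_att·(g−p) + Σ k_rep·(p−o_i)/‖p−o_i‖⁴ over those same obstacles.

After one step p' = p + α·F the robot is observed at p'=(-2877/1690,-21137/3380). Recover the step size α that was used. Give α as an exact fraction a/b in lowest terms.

F_att = 1/2·(g−p) = 1/2·(6,-5) = (3.0000,-2.5000)
o1: d²=65 > ρ²=18 → inactive
o2: d²=73 > ρ²=18 → inactive
o3: d²=13 ≤ ρ²=18; F_rep = 2·(-2,-3)/13² = (-0.0237,-0.0355)
o4: d²=90 > ρ²=18 → inactive
F = F_att + ΣF_rep = (2.9763,-2.5355)
Δp = p'−p = (0.2976,-0.2536); α = Δx/Fx = (503/1690) / (503/169) = 1/10
check: Δy/Fy = (-857/3380) / (-857/338) = 1/10 ✓

α = 1/10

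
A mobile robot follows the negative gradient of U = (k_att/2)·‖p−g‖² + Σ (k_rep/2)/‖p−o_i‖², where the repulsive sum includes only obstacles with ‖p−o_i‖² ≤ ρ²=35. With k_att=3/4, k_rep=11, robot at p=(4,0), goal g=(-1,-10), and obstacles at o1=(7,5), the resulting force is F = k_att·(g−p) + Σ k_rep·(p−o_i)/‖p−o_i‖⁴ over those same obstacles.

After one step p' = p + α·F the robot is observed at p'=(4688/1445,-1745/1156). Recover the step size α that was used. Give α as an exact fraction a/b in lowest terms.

F_att = 3/4·(g−p) = 3/4·(-5,-10) = (-3.7500,-7.5000)
o1: d²=34 ≤ ρ²=35; F_rep = 11·(-3,-5)/34² = (-0.0285,-0.0476)
F = F_att + ΣF_rep = (-3.7785,-7.5476)
Δp = p'−p = (-0.7557,-1.5095); α = Δx/Fx = (-1092/1445) / (-1092/289) = 1/5
check: Δy/Fy = (-1745/1156) / (-8725/1156) = 1/5 ✓

α = 1/5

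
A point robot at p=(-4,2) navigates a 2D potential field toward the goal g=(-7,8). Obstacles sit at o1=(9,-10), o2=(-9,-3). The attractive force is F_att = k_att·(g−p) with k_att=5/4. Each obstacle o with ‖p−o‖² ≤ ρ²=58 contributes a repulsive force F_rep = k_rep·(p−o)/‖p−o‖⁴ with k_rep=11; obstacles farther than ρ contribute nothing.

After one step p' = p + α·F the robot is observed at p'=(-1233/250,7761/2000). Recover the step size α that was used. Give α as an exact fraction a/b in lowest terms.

α = 1/4

F_att = 5/4·(g−p) = 5/4·(-3,6) = (-3.7500,7.5000)
o1: d²=313 > ρ²=58 → inactive
o2: d²=50 ≤ ρ²=58; F_rep = 11·(5,5)/50² = (0.0220,0.0220)
F = F_att + ΣF_rep = (-3.7280,7.5220)
Δp = p'−p = (-0.9320,1.8805); α = Δx/Fx = (-233/250) / (-466/125) = 1/4
check: Δy/Fy = (3761/2000) / (3761/500) = 1/4 ✓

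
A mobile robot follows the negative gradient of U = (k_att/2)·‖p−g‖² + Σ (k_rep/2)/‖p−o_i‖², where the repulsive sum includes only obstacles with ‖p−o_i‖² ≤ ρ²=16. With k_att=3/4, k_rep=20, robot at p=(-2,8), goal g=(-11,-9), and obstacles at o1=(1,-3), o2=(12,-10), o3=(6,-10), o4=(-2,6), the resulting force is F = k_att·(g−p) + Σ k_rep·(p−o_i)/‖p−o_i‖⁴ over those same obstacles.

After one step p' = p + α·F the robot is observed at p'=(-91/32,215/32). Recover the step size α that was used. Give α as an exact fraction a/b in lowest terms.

α = 1/8

F_att = 3/4·(g−p) = 3/4·(-9,-17) = (-6.7500,-12.7500)
o1: d²=130 > ρ²=16 → inactive
o2: d²=520 > ρ²=16 → inactive
o3: d²=388 > ρ²=16 → inactive
o4: d²=4 ≤ ρ²=16; F_rep = 20·(0,2)/4² = (0.0000,2.5000)
F = F_att + ΣF_rep = (-6.7500,-10.2500)
Δp = p'−p = (-0.8438,-1.2812); α = Δx/Fx = (-27/32) / (-27/4) = 1/8
check: Δy/Fy = (-41/32) / (-41/4) = 1/8 ✓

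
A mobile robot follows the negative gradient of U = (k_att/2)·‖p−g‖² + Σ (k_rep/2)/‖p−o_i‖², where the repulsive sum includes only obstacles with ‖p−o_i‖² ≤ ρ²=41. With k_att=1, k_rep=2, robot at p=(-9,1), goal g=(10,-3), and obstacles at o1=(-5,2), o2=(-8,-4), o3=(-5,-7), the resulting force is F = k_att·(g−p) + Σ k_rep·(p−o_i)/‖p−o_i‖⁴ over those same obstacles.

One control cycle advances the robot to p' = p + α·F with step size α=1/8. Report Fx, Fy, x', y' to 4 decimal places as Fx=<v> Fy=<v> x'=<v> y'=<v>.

Fx=18.9694 Fy=-3.9921 x'=-6.6288 y'=0.5010

F_att = 1·(g−p) = 1·(19,-4) = (19.0000,-4.0000)
o1: d²=17 ≤ ρ²=41; F_rep = 2·(-4,-1)/17² = (-0.0277,-0.0069)
o2: d²=26 ≤ ρ²=41; F_rep = 2·(-1,5)/26² = (-0.0030,0.0148)
o3: d²=80 > ρ²=41 → inactive
F = F_att + ΣF_rep = (18.9694,-3.9921)
p' = p + 1/8·F = (-6.6288,0.5010)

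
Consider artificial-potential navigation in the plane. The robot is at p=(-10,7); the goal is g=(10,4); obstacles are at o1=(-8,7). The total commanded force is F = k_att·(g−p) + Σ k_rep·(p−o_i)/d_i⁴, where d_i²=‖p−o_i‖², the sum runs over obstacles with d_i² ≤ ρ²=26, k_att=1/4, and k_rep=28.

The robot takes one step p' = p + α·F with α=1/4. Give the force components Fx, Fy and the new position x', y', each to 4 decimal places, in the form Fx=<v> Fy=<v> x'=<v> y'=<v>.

Fx=1.5000 Fy=-0.7500 x'=-9.6250 y'=6.8125

F_att = 1/4·(g−p) = 1/4·(20,-3) = (5.0000,-0.7500)
o1: d²=4 ≤ ρ²=26; F_rep = 28·(-2,0)/4² = (-3.5000,0.0000)
F = F_att + ΣF_rep = (1.5000,-0.7500)
p' = p + 1/4·F = (-9.6250,6.8125)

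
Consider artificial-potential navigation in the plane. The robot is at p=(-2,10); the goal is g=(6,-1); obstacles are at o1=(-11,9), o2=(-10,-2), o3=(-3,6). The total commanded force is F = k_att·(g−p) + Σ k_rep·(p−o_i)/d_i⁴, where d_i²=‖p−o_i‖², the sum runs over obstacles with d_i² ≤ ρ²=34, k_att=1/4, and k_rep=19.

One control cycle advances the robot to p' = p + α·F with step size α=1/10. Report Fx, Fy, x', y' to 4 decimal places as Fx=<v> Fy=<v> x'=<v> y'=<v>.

Fx=2.0657 Fy=-2.4870 x'=-1.7934 y'=9.7513

F_att = 1/4·(g−p) = 1/4·(8,-11) = (2.0000,-2.7500)
o1: d²=82 > ρ²=34 → inactive
o2: d²=208 > ρ²=34 → inactive
o3: d²=17 ≤ ρ²=34; F_rep = 19·(1,4)/17² = (0.0657,0.2630)
F = F_att + ΣF_rep = (2.0657,-2.4870)
p' = p + 1/10·F = (-1.7934,9.7513)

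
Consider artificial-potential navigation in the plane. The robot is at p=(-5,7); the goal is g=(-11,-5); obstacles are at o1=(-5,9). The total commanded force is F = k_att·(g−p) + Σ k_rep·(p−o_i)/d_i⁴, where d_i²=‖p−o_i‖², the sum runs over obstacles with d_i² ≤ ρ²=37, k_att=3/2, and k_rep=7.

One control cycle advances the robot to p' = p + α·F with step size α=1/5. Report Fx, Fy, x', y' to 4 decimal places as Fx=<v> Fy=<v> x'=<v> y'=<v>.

Fx=-9.0000 Fy=-18.8750 x'=-6.8000 y'=3.2250

F_att = 3/2·(g−p) = 3/2·(-6,-12) = (-9.0000,-18.0000)
o1: d²=4 ≤ ρ²=37; F_rep = 7·(0,-2)/4² = (0.0000,-0.8750)
F = F_att + ΣF_rep = (-9.0000,-18.8750)
p' = p + 1/5·F = (-6.8000,3.2250)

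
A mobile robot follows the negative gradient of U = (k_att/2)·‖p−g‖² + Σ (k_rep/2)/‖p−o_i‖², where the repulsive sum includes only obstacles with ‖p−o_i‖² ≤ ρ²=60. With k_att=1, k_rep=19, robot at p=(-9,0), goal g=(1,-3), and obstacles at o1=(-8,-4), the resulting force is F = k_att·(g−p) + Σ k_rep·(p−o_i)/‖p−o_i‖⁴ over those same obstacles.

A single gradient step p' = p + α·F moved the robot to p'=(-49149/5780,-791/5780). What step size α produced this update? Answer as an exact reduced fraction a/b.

α = 1/20

F_att = 1·(g−p) = 1·(10,-3) = (10.0000,-3.0000)
o1: d²=17 ≤ ρ²=60; F_rep = 19·(-1,4)/17² = (-0.0657,0.2630)
F = F_att + ΣF_rep = (9.9343,-2.7370)
Δp = p'−p = (0.4967,-0.1369); α = Δx/Fx = (2871/5780) / (2871/289) = 1/20
check: Δy/Fy = (-791/5780) / (-791/289) = 1/20 ✓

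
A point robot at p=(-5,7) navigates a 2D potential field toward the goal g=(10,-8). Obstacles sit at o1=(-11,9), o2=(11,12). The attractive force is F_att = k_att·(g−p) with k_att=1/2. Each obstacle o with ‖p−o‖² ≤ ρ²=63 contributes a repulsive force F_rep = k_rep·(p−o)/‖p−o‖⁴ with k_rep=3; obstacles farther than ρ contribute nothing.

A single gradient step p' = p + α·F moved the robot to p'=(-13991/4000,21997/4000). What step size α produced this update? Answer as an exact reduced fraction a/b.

α = 1/5

F_att = 1/2·(g−p) = 1/2·(15,-15) = (7.5000,-7.5000)
o1: d²=40 ≤ ρ²=63; F_rep = 3·(6,-2)/40² = (0.0112,-0.0037)
o2: d²=281 > ρ²=63 → inactive
F = F_att + ΣF_rep = (7.5113,-7.5038)
Δp = p'−p = (1.5023,-1.5008); α = Δx/Fx = (6009/4000) / (6009/800) = 1/5
check: Δy/Fy = (-6003/4000) / (-6003/800) = 1/5 ✓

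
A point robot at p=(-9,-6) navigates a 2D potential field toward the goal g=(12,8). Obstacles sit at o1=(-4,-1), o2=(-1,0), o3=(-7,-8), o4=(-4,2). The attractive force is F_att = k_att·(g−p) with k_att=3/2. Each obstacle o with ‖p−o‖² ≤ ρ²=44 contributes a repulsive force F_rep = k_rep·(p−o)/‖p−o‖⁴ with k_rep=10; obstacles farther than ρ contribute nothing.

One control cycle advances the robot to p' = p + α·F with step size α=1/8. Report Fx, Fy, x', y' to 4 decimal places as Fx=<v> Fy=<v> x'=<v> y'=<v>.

F_att = 3/2·(g−p) = 3/2·(21,14) = (31.5000,21.0000)
o1: d²=50 > ρ²=44 → inactive
o2: d²=100 > ρ²=44 → inactive
o3: d²=8 ≤ ρ²=44; F_rep = 10·(-2,2)/8² = (-0.3125,0.3125)
o4: d²=89 > ρ²=44 → inactive
F = F_att + ΣF_rep = (31.1875,21.3125)
p' = p + 1/8·F = (-5.1016,-3.3359)

Fx=31.1875 Fy=21.3125 x'=-5.1016 y'=-3.3359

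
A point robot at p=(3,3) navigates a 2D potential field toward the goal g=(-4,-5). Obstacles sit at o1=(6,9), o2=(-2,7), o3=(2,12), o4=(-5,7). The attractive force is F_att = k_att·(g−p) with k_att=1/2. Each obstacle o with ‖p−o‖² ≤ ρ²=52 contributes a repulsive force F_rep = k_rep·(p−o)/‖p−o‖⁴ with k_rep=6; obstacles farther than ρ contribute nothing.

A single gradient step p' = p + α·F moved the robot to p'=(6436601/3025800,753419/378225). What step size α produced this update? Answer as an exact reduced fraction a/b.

α = 1/4

F_att = 1/2·(g−p) = 1/2·(-7,-8) = (-3.5000,-4.0000)
o1: d²=45 ≤ ρ²=52; F_rep = 6·(-3,-6)/45² = (-0.0089,-0.0178)
o2: d²=41 ≤ ρ²=52; F_rep = 6·(5,-4)/41² = (0.0178,-0.0143)
o3: d²=82 > ρ²=52 → inactive
o4: d²=80 > ρ²=52 → inactive
F = F_att + ΣF_rep = (-3.4910,-4.0321)
Δp = p'−p = (-0.8728,-1.0080); α = Δx/Fx = (-2640799/3025800) / (-2640799/756450) = 1/4
check: Δy/Fy = (-381256/378225) / (-1525024/378225) = 1/4 ✓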